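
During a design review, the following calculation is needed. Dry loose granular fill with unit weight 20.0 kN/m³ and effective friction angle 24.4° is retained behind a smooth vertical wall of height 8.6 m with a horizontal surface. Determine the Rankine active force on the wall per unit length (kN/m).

K_a = tan²(45° − φ/2) = 0.4153.
P_a = ½ K_a γ H² = 0.5 × 0.4153 × 20.0 × 8.6² = 307.2 kN/m.

307 kN/m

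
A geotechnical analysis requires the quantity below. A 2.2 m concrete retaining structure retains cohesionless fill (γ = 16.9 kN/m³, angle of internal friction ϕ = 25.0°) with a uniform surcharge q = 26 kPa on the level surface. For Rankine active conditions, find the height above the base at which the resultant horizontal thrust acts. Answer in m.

K_a = 0.4059.
Triangular part P₁ = ½K_aγH² = 16.60 at H/3 = 0.7333 m; rectangular part P₂ = K_a q H = 23.22 at H/2 = 1.100 m.
ȳ = (P₁·0.7333 + P₂·1.100)/(P₁+P₂) = 0.9471 m.

0.947 m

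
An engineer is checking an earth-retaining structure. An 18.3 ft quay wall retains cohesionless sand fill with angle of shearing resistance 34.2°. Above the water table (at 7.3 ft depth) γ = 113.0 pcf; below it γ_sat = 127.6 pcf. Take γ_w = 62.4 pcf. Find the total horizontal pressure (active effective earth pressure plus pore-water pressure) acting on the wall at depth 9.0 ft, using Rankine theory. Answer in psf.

368 psf

K_a = (1 − sin φ)/(1 + sin φ) = 0.2803.
γ' = 127.6 − 62.4 = 65.20 pcf.
Effective vertical stress at 9.0 ft: σ'_v = 113.0×7.3 + 65.20×1.70 = 935.7 psf.
σ'_h = K_a σ'_v = 0.2803 × 935.7 = 262.3 psf; u = γ_w × 1.70 = 106.1 psf.
Total σ_h = 262.3 + 106.1 = 368.4 psf.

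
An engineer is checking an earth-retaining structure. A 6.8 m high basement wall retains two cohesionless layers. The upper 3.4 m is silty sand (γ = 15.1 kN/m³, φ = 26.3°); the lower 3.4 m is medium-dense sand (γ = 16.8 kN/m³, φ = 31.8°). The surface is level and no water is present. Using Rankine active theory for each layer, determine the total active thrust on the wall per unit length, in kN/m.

118 kN/m

K_a1 = tan²(45°−26.3°/2) = 0.3859; K_a2 = tan²(45°−31.8°/2) = 0.3098.
Layer 1: σ at base = K_a1 γ₁ h₁ = 19.81 kPa; P₁ = ½×19.81×3.4 = 33.68.
Layer 2: σ_v at top = γ₁h₁ = 51.34; σ_h top = K_a2×51.34 = 15.90; σ_h base = K_a2×(51.34+16.8×3.4) = 33.60.
P₂ = ½(15.90+33.60)×3.4 = 84.16. Total P_a = 33.68+84.16 = 117.8 kN/m.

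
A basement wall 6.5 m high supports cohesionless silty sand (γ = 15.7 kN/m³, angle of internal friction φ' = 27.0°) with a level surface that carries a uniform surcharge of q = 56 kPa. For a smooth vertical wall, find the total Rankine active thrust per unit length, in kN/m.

261 kN/m

K_a = tan²(45° − φ/2) = 0.3755.
Soil triangle: ½ K_a γ H² = 0.5×0.3755×15.7×6.5² = 124.5 kN/m.
Surcharge rectangle: K_a q H = 0.3755×56×6.5 = 136.7 kN/m.
Total = 124.5 + 136.7 = 261.2 kN/m.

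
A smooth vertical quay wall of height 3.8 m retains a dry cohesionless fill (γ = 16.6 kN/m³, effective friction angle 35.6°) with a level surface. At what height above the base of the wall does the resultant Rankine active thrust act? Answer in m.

1.27 m

K_a = 0.2641.
The pressure distribution is triangular, so the resultant acts at H/3 above the base = 3.8/3 = 1.267 m.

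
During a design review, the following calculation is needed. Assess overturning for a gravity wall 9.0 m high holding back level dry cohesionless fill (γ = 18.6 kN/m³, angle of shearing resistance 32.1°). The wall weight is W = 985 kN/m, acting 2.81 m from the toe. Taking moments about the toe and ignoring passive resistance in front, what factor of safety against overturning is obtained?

4.00

K_a = tan²(45° − 32.1°/2) = 0.3060.
P_a = ½K_aγH² = 0.5×0.3060×18.6×9.0² = 230.5 kN/m, acting at H/3 = 3.000 m above the base.
Overturning moment M_o = P_a × H/3 = 230.5 × 3.000 = 691.5.
Resisting moment M_r = W × 2.81 = 985 × 2.81 = 2768.
FS_overturning = M_r/M_o = 2768/691.5 = 4.003.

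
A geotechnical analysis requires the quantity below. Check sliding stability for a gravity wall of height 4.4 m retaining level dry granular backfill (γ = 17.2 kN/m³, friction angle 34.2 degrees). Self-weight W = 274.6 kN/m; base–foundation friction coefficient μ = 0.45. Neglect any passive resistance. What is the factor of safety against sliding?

2.65

K_a = tan²(45° − 34.2°/2) = 0.2803.
P_a = ½K_aγH² = 0.5×0.2803×17.2×4.4² = 46.68 kN/m, acting at H/3 = 1.467 m above the base.
FS_sliding = μW / P_a = 0.45×274.6 / 46.68 = 2.647.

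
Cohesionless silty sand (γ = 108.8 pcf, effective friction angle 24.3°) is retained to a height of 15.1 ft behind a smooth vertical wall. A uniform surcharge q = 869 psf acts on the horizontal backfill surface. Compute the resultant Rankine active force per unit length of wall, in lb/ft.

10600 lb/ft

K_a = tan²(45° − φ/2) = 0.4169.
Soil triangle: ½ K_a γ H² = 0.5×0.4169×108.8×15.1² = 5171 lb/ft.
Surcharge rectangle: K_a q H = 0.4169×869×15.1 = 5471 lb/ft.
Total = 5171 + 5471 = 10640 lb/ft.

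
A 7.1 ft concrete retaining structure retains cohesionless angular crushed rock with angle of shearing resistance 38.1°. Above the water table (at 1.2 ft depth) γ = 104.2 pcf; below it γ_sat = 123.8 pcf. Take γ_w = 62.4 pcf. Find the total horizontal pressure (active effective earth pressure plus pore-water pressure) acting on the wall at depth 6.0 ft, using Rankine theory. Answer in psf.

399 psf

K_a = (1 − sin φ)/(1 + sin φ) = 0.2368.
γ' = 123.8 − 62.4 = 61.40 pcf.
Effective vertical stress at 6.0 ft: σ'_v = 104.2×1.2 + 61.40×4.80 = 419.8 psf.
σ'_h = K_a σ'_v = 0.2368 × 419.8 = 99.41 psf; u = γ_w × 4.80 = 299.5 psf.
Total σ_h = 99.41 + 299.5 = 398.9 psf.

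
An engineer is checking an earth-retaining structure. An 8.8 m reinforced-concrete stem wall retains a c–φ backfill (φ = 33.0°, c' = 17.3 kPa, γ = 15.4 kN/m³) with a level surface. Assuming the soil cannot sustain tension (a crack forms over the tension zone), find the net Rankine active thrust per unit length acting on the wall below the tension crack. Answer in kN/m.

49.3 kN/m

K_a = 0.2948; √K_a = 0.5430.
Tension-crack depth z_c = 2c/(γ√K_a) = 2×17.3/(15.4×0.5430) = 4.138 m.
σ_a at base = K_a γ H − 2c√K_a = 0.2948×15.4×8.8 − 2×17.3×0.5430 = 21.17 kPa.
P_a = ½ × 21.17 × (H − z_c) = 0.5×21.17×4.662 = 49.34 kN/m.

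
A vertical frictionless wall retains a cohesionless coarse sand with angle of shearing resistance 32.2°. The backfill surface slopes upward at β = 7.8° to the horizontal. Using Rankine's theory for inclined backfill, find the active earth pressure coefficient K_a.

0.313

K_a = cos β · (cos β − √(cos²β − cos²φ)) / (cos β + √(cos²β − cos²φ)).
cos β = 0.9907, cos φ = 0.8462, √(cos²β − cos²φ) = 0.5153.
K_a = 0.9907 × (0.9907 − 0.5153)/(0.9907 + 0.5153) = 0.3128.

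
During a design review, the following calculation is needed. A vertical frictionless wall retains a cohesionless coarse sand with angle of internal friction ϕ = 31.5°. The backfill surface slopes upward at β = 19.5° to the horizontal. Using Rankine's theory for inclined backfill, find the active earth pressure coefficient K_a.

0.379

K_a = cos β · (cos β − √(cos²β − cos²φ)) / (cos β + √(cos²β − cos²φ)).
cos β = 0.9426, cos φ = 0.8526, √(cos²β − cos²φ) = 0.4020.
K_a = 0.9426 × (0.9426 − 0.4020)/(0.9426 + 0.4020) = 0.3790.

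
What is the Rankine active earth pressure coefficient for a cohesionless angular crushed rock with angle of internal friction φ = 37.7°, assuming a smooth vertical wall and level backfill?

0.241

K_a = tan²(45° − φ/2) = tan²(26.15°) = 0.2411.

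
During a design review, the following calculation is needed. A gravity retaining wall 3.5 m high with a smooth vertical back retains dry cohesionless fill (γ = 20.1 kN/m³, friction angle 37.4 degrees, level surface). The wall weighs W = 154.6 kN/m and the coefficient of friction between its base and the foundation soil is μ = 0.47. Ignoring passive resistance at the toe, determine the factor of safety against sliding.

2.42

K_a = tan²(45° − 37.4°/2) = 0.2443.
P_a = ½K_aγH² = 0.5×0.2443×20.1×3.5² = 30.07 kN/m, acting at H/3 = 1.167 m above the base.
FS_sliding = μW / P_a = 0.47×154.6 / 30.07 = 2.416.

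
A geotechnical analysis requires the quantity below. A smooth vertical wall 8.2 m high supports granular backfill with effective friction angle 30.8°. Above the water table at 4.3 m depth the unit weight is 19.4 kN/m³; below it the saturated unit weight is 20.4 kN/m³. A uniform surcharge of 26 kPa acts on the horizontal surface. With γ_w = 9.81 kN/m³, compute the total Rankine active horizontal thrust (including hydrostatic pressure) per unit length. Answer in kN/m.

K_a = tan²(45° − φ/2) = 0.3227.
γ' = 20.4 − 9.81 = 10.59 kN/m³. h₂ = H − d_w = 3.9 m.
σ'_h: at surface K_a·q = 8.391; at WT K_a(q+γd_w) = 35.31; at base K_a(q+γd_w+γ'h₂) = 48.64 kPa.
P₁ = ½(8.391+35.31)×4.3 = 93.96; P₂ = ½(35.31+48.64)×3.9 = 163.7; P_w = ½γ_w h₂² = 74.61.
Total = 93.96+163.7+74.61 = 332.3 kN/m.

332 kN/m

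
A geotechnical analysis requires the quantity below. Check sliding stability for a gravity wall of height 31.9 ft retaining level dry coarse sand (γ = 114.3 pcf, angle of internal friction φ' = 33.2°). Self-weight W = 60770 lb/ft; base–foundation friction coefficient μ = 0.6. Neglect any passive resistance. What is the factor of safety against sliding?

2.14

K_a = tan²(45° − 33.2°/2) = 0.2924.
P_a = ½K_aγH² = 0.5×0.2924×114.3×31.9² = 17000 lb/ft, acting at H/3 = 10.63 ft above the base.
FS_sliding = μW / P_a = 0.6×60770 / 17000 = 2.145.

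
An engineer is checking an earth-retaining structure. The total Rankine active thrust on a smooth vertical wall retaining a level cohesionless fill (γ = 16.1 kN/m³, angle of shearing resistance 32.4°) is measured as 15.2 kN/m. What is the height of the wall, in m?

K_a = 0.3022. P_a = ½ K_a γ H² ⇒ H = √(2P_a/(K_a γ)).
H = √(2×15.2/(0.3022×16.1)) = 2.500 m.

2.50 m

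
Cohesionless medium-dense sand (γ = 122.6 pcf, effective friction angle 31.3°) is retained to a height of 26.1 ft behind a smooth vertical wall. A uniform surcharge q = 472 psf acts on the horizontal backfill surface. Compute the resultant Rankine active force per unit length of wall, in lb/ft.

17100 lb/ft

K_a = tan²(45° − φ/2) = 0.3162.
Soil triangle: ½ K_a γ H² = 0.5×0.3162×122.6×26.1² = 13200 lb/ft.
Surcharge rectangle: K_a q H = 0.3162×472×26.1 = 3895 lb/ft.
Total = 13200 + 3895 = 17100 lb/ft.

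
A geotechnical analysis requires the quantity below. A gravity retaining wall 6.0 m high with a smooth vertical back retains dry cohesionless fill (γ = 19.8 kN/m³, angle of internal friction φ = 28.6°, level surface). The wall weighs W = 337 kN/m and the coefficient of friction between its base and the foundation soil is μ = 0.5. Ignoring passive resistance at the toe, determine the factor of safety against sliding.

1.34

K_a = tan²(45° − 28.6°/2) = 0.3525.
P_a = ½K_aγH² = 0.5×0.3525×19.8×6.0² = 125.6 kN/m, acting at H/3 = 2.000 m above the base.
FS_sliding = μW / P_a = 0.5×337 / 125.6 = 1.341.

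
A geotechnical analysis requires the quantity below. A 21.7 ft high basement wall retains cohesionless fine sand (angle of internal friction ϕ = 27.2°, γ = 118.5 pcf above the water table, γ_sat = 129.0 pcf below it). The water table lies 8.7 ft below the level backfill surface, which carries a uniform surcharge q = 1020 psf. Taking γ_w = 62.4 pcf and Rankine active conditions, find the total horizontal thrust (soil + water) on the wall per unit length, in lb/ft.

K_a = tan²(45° − φ/2) = 0.3726.
γ' = 129.0 − 62.4 = 66.60 pcf. h₂ = H − d_w = 13.0 ft.
σ'_h: at surface K_a·q = 380.0; at WT K_a(q+γd_w) = 764.2; at base K_a(q+γd_w+γ'h₂) = 1087 psf.
P₁ = ½(380.0+764.2)×8.7 = 4977; P₂ = ½(764.2+1087)×13.0 = 12030; P_w = ½γ_w h₂² = 5273.
Total = 4977+12030+5273 = 22280 lb/ft.

22300 lb/ft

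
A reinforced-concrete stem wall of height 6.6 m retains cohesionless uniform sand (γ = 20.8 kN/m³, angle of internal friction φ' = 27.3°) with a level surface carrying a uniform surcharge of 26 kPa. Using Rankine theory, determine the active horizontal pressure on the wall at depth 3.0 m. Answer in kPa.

32.8 kPa

K_a = (1 − sin φ)/(1 + sin φ) = 0.3711.
σ_v = γz + q = 20.8 × 3.0 + 26 = 88.40 kPa.
σ_h = K_a σ_v = 0.3711 × 88.40 = 32.81 kPa.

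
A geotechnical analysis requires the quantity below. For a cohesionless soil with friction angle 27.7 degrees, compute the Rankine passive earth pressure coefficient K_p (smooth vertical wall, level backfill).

K_p = (1 + sin φ)/(1 − sin φ) = tan²(45° + 27.7°/2) = 2.737.

2.74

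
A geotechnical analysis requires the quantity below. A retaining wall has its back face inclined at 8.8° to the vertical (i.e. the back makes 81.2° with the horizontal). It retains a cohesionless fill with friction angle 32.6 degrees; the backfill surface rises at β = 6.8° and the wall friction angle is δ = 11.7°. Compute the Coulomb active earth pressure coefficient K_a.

0.371

K_a = sin²(α+φ) / [sin²α · sin(α−δ) · (1 + √{sin(φ+δ)sin(φ−β) / (sin(α−δ)sin(α+β))})²].
With α = 81.2°, φ = 32.6°, δ = 11.7°, β = 6.8°: K_a = 0.3714.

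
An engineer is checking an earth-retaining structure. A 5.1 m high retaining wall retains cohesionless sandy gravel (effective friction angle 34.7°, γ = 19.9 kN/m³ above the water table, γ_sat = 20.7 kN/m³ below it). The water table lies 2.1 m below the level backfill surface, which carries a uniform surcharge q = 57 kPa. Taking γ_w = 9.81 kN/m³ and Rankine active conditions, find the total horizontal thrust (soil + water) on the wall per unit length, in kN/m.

184 kN/m

K_a = tan²(45° − φ/2) = 0.2745.
γ' = 20.7 − 9.81 = 10.89 kN/m³. h₂ = H − d_w = 3.0 m.
σ'_h: at surface K_a·q = 15.64; at WT K_a(q+γd_w) = 27.11; at base K_a(q+γd_w+γ'h₂) = 36.08 kPa.
P₁ = ½(15.64+27.11)×2.1 = 44.90; P₂ = ½(27.11+36.08)×3.0 = 94.80; P_w = ½γ_w h₂² = 44.14.
Total = 44.90+94.80+44.14 = 183.8 kN/m.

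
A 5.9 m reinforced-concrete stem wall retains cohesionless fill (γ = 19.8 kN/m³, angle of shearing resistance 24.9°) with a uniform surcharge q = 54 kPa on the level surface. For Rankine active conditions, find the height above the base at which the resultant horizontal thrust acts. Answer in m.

2.44 m

K_a = 0.4074.
Triangular part P₁ = ½K_aγH² = 140.4 at H/3 = 1.967 m; rectangular part P₂ = K_a q H = 129.8 at H/2 = 2.950 m.
ȳ = (P₁·1.967 + P₂·2.950)/(P₁+P₂) = 2.439 m.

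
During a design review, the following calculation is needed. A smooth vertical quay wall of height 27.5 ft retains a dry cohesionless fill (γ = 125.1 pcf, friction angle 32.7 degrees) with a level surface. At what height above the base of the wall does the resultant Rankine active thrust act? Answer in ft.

K_a = 0.2985.
The pressure distribution is triangular, so the resultant acts at H/3 above the base = 27.5/3 = 9.167 ft.

9.17 ft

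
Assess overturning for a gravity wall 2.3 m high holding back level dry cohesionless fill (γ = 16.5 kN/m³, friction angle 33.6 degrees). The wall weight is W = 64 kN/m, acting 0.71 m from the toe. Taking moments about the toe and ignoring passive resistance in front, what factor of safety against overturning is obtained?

4.72

K_a = tan²(45° − 33.6°/2) = 0.2875.
P_a = ½K_aγH² = 0.5×0.2875×16.5×2.3² = 12.55 kN/m, acting at H/3 = 0.7667 m above the base.
Overturning moment M_o = P_a × H/3 = 12.55 × 0.7667 = 9.620.
Resisting moment M_r = W × 0.71 = 64 × 0.71 = 45.44.
FS_overturning = M_r/M_o = 45.44/9.620 = 4.724.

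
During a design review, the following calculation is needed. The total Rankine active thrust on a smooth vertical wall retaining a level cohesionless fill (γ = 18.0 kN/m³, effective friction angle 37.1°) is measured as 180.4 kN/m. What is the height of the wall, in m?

K_a = 0.2475. P_a = ½ K_a γ H² ⇒ H = √(2P_a/(K_a γ)).
H = √(2×180.4/(0.2475×18.0)) = 8.999 m.

9.00 m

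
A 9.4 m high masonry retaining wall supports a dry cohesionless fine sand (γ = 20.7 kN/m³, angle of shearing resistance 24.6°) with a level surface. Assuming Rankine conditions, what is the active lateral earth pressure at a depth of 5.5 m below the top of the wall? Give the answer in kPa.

K_a = (1 − sin φ)/(1 + sin φ) = 0.4121.
σ_h = K_a γ z = 0.4121 × 20.7 × 5.5 = 46.92 kPa.

46.9 kPa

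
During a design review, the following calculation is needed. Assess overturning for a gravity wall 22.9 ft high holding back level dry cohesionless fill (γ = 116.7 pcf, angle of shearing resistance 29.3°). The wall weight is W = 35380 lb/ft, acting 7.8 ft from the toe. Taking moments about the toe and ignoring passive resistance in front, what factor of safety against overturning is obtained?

3.45

K_a = tan²(45° − 29.3°/2) = 0.3428.
P_a = ½K_aγH² = 0.5×0.3428×116.7×22.9² = 10490 lb/ft, acting at H/3 = 7.633 ft above the base.
Overturning moment M_o = P_a × H/3 = 10490 × 7.633 = 80080.
Resisting moment M_r = W × 7.8 = 35380 × 7.8 = 276000.
FS_overturning = M_r/M_o = 276000/80080 = 3.446.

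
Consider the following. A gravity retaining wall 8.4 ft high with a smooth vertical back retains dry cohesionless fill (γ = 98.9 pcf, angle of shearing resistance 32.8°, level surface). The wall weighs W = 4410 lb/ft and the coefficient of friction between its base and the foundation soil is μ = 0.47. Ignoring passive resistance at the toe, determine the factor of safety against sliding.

2.00

K_a = tan²(45° − 32.8°/2) = 0.2973.
P_a = ½K_aγH² = 0.5×0.2973×98.9×8.4² = 1037 lb/ft, acting at H/3 = 2.800 ft above the base.
FS_sliding = μW / P_a = 0.47×4410 / 1037 = 1.998.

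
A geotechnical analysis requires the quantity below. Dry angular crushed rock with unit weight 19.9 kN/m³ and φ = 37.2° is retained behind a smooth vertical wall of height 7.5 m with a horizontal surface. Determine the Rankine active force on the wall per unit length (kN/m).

K_a = tan²(45° − φ/2) = 0.2464.
P_a = ½ K_a γ H² = 0.5 × 0.2464 × 19.9 × 7.5² = 137.9 kN/m.

138 kN/m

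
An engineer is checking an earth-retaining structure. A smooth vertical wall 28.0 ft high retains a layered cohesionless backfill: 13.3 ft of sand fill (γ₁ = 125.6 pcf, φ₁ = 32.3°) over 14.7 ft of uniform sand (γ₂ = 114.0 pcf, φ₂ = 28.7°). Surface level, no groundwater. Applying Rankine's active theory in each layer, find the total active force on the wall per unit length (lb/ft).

16300 lb/ft

K_a1 = tan²(45°−32.3°/2) = 0.3035; K_a2 = tan²(45°−28.7°/2) = 0.3511.
Layer 1: σ at base = K_a1 γ₁ h₁ = 507.0 psf; P₁ = ½×507.0×13.3 = 3371.
Layer 2: σ_v at top = γ₁h₁ = 1670; σ_h top = K_a2×1670 = 586.6; σ_h base = K_a2×(1670+114.0×14.7) = 1175.
P₂ = ½(586.6+1175)×14.7 = 12950. Total P_a = 3371+12950 = 16320 lb/ft.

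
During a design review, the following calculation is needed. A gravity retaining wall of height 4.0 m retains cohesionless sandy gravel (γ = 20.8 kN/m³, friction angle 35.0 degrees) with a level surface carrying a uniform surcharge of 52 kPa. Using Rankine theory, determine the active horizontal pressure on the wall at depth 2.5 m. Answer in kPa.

28.2 kPa

K_a = (1 − sin φ)/(1 + sin φ) = 0.2710.
σ_v = γz + q = 20.8 × 2.5 + 52 = 104.0 kPa.
σ_h = K_a σ_v = 0.2710 × 104.0 = 28.18 kPa.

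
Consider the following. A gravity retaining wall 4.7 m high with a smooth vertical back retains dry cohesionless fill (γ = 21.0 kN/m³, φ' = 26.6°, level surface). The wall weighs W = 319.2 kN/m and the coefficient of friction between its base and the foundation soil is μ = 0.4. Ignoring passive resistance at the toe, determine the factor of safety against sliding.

K_a = tan²(45° − 26.6°/2) = 0.3814.
P_a = ½K_aγH² = 0.5×0.3814×21.0×4.7² = 88.47 kN/m, acting at H/3 = 1.567 m above the base.
FS_sliding = μW / P_a = 0.4×319.2 / 88.47 = 1.443.

1.44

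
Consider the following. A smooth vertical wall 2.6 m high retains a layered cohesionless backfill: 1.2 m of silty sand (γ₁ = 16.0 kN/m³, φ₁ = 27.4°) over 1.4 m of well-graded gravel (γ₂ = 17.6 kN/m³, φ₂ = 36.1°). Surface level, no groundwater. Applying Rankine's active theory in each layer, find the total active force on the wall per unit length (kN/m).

K_a1 = tan²(45°−27.4°/2) = 0.3697; K_a2 = tan²(45°−36.1°/2) = 0.2585.
Layer 1: σ at base = K_a1 γ₁ h₁ = 7.098 kPa; P₁ = ½×7.098×1.2 = 4.259.
Layer 2: σ_v at top = γ₁h₁ = 19.20; σ_h top = K_a2×19.20 = 4.963; σ_h base = K_a2×(19.20+17.6×1.4) = 11.33.
P₂ = ½(4.963+11.33)×1.4 = 11.41. Total P_a = 4.259+11.41 = 15.67 kN/m.

15.7 kN/m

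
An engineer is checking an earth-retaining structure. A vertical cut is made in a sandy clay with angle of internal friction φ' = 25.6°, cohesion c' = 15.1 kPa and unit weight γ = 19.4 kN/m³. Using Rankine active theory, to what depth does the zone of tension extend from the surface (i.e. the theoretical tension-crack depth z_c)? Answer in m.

2.47 m

K_a = tan²(45° − 25.6°/2) = 0.3966; √K_a = 0.6297.
The active pressure is zero where K_a γ z = 2c√K_a, so z_c = 2c/(γ√K_a) = 2×15.1/(19.4×0.6297) = 2.472 m.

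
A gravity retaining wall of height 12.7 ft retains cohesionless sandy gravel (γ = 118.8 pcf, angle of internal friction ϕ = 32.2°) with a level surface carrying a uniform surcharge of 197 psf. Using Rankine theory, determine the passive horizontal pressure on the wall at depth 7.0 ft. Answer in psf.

3380 psf

K_p = (1 + sin φ)/(1 − sin φ) = 3.282.
σ_v = γz + q = 118.8 × 7.0 + 197 = 1029 psf.
σ_h = K_p σ_v = 3.282 × 1029 = 3375 psf.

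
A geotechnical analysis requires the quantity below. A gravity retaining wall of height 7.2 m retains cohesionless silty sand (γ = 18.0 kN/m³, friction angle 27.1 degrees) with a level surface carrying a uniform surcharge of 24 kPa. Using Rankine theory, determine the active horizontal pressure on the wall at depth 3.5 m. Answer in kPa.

32.5 kPa

K_a = (1 − sin φ)/(1 + sin φ) = 0.3741.
σ_v = γz + q = 18.0 × 3.5 + 24 = 87.00 kPa.
σ_h = K_a σ_v = 0.3741 × 87.00 = 32.54 kPa.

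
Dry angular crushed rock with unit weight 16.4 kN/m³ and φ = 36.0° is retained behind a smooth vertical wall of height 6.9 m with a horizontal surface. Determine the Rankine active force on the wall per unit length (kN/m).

K_a = tan²(45° − φ/2) = 0.2596.
P_a = ½ K_a γ H² = 0.5 × 0.2596 × 16.4 × 6.9² = 101.4 kN/m.

101 kN/m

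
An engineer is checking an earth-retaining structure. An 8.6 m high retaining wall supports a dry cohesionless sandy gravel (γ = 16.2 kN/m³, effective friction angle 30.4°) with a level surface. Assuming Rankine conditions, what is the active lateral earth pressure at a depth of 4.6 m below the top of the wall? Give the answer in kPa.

24.4 kPa

K_a = (1 − sin φ)/(1 + sin φ) = 0.3280.
σ_h = K_a γ z = 0.3280 × 16.2 × 4.6 = 24.44 kPa.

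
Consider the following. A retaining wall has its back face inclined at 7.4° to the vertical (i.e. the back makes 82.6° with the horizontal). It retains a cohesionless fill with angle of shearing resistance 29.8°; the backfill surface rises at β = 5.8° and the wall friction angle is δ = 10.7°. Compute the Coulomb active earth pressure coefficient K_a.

0.392

K_a = sin²(α+φ) / [sin²α · sin(α−δ) · (1 + √{sin(φ+δ)sin(φ−β) / (sin(α−δ)sin(α+β))})²].
With α = 82.6°, φ = 29.8°, δ = 10.7°, β = 5.8°: K_a = 0.3920.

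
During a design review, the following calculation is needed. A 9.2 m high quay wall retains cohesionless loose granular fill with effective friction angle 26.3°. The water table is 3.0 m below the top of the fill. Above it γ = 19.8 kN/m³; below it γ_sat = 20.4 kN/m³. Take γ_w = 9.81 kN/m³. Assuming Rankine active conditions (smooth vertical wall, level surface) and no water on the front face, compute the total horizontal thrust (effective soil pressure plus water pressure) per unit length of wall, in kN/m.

444 kN/m

K_a = tan²(45° − φ/2) = 0.3859.
γ' = 20.4 − 9.81 = 10.59 kN/m³. Depth below WT = 6.2 m.
σ'_h at WT = K_a γ d_w = 22.92 kPa; at base = 22.92 + K_a γ' × 6.2 = 48.26 kPa.
P₁ (0–3.0 m) = ½×22.92×3.0 = 34.39. P₂ (3.0–9.2 m) = ½(22.92+48.26)×6.2 = 220.7.
P_w = ½ γ_w h₂² = 0.5×9.81×6.2² = 188.5. Total = 34.39+220.7+188.5 = 443.6 kN/m.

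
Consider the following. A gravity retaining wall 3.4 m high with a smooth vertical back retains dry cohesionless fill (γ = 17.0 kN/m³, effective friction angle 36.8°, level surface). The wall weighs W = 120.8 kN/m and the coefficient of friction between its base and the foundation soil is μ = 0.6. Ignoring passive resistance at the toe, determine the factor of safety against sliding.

K_a = tan²(45° − 36.8°/2) = 0.2508.
P_a = ½K_aγH² = 0.5×0.2508×17.0×3.4² = 24.64 kN/m, acting at H/3 = 1.133 m above the base.
FS_sliding = μW / P_a = 0.6×120.8 / 24.64 = 2.942.

2.94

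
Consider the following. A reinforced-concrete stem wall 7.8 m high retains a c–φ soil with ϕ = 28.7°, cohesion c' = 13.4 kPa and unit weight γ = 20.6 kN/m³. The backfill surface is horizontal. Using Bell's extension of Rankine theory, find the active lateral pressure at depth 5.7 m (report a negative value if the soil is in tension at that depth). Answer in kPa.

25.4 kPa

K_a = (1 − sin φ)/(1 + sin φ) = 0.3511.
σ_a = K_a γ z − 2c√K_a = 0.3511×20.6×5.7 − 2×13.4×0.5926 = 25.35 kPa.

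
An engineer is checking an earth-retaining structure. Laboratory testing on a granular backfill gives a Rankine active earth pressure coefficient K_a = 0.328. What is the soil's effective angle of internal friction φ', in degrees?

30.4°

K_a = tan²(45° − φ/2) ⇒ 45° − φ/2 = arctan(√0.328) = 29.80°.
φ = 2(45° − 29.80°) = 30.40°.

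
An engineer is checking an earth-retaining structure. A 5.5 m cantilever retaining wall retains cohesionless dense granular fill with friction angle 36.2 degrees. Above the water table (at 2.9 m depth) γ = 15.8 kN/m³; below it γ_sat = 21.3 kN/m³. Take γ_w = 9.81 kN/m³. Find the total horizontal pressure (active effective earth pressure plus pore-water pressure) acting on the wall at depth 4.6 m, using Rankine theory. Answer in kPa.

33.5 kPa

K_a = (1 − sin φ)/(1 + sin φ) = 0.2574.
γ' = 21.3 − 9.81 = 11.49 kN/m³.
Effective vertical stress at 4.6 m: σ'_v = 15.8×2.9 + 11.49×1.70 = 65.35 kPa.
σ'_h = K_a σ'_v = 0.2574 × 65.35 = 16.82 kPa; u = γ_w × 1.70 = 16.68 kPa.
Total σ_h = 16.82 + 16.68 = 33.50 kPa.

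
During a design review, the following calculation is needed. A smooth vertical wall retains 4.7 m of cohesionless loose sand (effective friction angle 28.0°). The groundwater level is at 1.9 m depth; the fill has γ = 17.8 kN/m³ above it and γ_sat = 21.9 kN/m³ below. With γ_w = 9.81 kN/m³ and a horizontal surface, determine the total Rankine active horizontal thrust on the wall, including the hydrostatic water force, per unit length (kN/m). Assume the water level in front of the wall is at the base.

101 kN/m

K_a = tan²(45° − φ/2) = 0.3610.
γ' = 21.9 − 9.81 = 12.09 kN/m³. Depth below WT = 2.8 m.
σ'_h at WT = K_a γ d_w = 12.21 kPa; at base = 12.21 + K_a γ' × 2.8 = 24.43 kPa.
P₁ (0–1.9 m) = ½×12.21×1.9 = 11.60. P₂ (1.9–4.7 m) = ½(12.21+24.43)×2.8 = 51.30.
P_w = ½ γ_w h₂² = 0.5×9.81×2.8² = 38.46. Total = 11.60+51.30+38.46 = 101.4 kN/m.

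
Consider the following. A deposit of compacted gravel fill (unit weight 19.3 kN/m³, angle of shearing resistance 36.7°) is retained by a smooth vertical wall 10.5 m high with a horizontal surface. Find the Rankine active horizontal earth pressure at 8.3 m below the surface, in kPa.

K_a = (1 − sin φ)/(1 + sin φ) = 0.2519.
σ_h = K_a γ z = 0.2519 × 19.3 × 8.3 = 40.35 kPa.

40.3 kPa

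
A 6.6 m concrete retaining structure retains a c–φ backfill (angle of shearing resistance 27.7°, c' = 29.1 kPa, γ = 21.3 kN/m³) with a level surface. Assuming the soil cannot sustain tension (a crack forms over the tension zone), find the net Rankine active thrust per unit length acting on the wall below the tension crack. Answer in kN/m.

K_a = 0.3653; √K_a = 0.6044.
Tension-crack depth z_c = 2c/(γ√K_a) = 2×29.1/(21.3×0.6044) = 4.521 m.
σ_a at base = K_a γ H − 2c√K_a = 0.3653×21.3×6.6 − 2×29.1×0.6044 = 16.18 kPa.
P_a = ½ × 16.18 × (H − z_c) = 0.5×16.18×2.079 = 16.82 kN/m.

16.8 kN/m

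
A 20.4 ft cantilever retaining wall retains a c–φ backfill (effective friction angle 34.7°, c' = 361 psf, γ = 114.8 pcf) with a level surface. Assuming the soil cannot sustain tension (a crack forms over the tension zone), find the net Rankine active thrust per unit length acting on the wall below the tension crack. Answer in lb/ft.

1110 lb/ft

K_a = 0.2745; √K_a = 0.5239.
Tension-crack depth z_c = 2c/(γ√K_a) = 2×361/(114.8×0.5239) = 12.00 ft.
σ_a at base = K_a γ H − 2c√K_a = 0.2745×114.8×20.4 − 2×361×0.5239 = 264.5 psf.
P_a = ½ × 264.5 × (H − z_c) = 0.5×264.5×8.395 = 1110 lb/ft.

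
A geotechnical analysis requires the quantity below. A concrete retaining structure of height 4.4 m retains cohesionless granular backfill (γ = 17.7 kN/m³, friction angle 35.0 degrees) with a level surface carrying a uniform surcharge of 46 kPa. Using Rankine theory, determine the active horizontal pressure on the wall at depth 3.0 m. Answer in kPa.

K_a = (1 − sin φ)/(1 + sin φ) = 0.2710.
σ_v = γz + q = 17.7 × 3.0 + 46 = 99.10 kPa.
σ_h = K_a σ_v = 0.2710 × 99.10 = 26.86 kPa.

26.9 kPa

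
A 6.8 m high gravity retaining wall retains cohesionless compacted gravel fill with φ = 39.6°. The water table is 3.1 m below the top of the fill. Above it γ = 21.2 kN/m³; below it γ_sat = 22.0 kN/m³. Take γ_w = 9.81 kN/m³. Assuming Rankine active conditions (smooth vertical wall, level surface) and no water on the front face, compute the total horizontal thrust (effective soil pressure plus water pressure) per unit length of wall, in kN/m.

162 kN/m

K_a = tan²(45° − φ/2) = 0.2214.
γ' = 22.0 − 9.81 = 12.19 kN/m³. Depth below WT = 3.7 m.
σ'_h at WT = K_a γ d_w = 14.55 kPa; at base = 14.55 + K_a γ' × 3.7 = 24.54 kPa.
P₁ (0–3.1 m) = ½×14.55×3.1 = 22.56. P₂ (3.1–6.8 m) = ½(14.55+24.54)×3.7 = 72.32.
P_w = ½ γ_w h₂² = 0.5×9.81×3.7² = 67.15. Total = 22.56+72.32+67.15 = 162.0 kN/m.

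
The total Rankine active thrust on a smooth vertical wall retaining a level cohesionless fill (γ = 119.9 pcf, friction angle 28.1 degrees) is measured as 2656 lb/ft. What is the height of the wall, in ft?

11.1 ft

K_a = 0.3596. P_a = ½ K_a γ H² ⇒ H = √(2P_a/(K_a γ)).
H = √(2×2656/(0.3596×119.9)) = 11.10 ft.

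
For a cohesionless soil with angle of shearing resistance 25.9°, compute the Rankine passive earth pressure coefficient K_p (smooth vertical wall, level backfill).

2.55

K_p = (1 + sin φ)/(1 − sin φ) = tan²(45° + 25.9°/2) = 2.551.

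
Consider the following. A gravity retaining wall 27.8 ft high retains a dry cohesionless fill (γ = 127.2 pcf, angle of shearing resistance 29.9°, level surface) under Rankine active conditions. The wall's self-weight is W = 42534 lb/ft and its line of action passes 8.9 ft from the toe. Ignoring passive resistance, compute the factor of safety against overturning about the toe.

2.48

K_a = tan²(45° − 29.9°/2) = 0.3347.
P_a = ½K_aγH² = 0.5×0.3347×127.2×27.8² = 16450 lb/ft, acting at H/3 = 9.267 ft above the base.
Overturning moment M_o = P_a × H/3 = 16450 × 9.267 = 152400.
Resisting moment M_r = W × 8.9 = 42534 × 8.9 = 378600.
FS_overturning = M_r/M_o = 378600/152400 = 2.483.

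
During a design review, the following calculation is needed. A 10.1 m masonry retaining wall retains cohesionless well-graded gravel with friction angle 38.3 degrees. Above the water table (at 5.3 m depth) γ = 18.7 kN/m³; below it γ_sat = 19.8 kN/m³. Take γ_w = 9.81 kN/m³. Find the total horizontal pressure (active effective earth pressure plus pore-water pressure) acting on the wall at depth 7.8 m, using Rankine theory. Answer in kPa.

K_a = (1 − sin φ)/(1 + sin φ) = 0.2347.
γ' = 19.8 − 9.81 = 9.990 kN/m³.
Effective vertical stress at 7.8 m: σ'_v = 18.7×5.3 + 9.990×2.50 = 124.1 kPa.
σ'_h = K_a σ'_v = 0.2347 × 124.1 = 29.13 kPa; u = γ_w × 2.50 = 24.53 kPa.
Total σ_h = 29.13 + 24.53 = 53.65 kPa.

53.7 kPa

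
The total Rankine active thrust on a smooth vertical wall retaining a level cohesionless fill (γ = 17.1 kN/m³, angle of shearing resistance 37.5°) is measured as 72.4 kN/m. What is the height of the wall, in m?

K_a = 0.2432. P_a = ½ K_a γ H² ⇒ H = √(2P_a/(K_a γ)).
H = √(2×72.4/(0.2432×17.1)) = 5.901 m.

5.90 m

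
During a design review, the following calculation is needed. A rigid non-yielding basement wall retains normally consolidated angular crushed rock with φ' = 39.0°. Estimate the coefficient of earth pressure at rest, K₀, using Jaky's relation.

K₀ = 1 − sin φ' = 1 − sin 39.0° = 0.3707.

0.371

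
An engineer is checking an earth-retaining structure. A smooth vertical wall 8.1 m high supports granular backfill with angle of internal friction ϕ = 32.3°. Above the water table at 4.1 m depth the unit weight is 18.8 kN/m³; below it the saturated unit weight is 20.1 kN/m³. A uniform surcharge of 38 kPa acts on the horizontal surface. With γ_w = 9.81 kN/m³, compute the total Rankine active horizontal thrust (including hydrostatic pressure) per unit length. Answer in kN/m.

K_a = tan²(45° − φ/2) = 0.3035.
γ' = 20.1 − 9.81 = 10.29 kN/m³. h₂ = H − d_w = 4.0 m.
σ'_h: at surface K_a·q = 11.53; at WT K_a(q+γd_w) = 34.92; at base K_a(q+γd_w+γ'h₂) = 47.42 kPa.
P₁ = ½(11.53+34.92)×4.1 = 95.24; P₂ = ½(34.92+47.42)×4.0 = 164.7; P_w = ½γ_w h₂² = 78.48.
Total = 95.24+164.7+78.48 = 338.4 kN/m.

338 kN/m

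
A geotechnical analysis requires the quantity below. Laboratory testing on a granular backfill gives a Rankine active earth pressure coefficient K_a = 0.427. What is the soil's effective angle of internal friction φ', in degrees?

K_a = tan²(45° − φ/2) ⇒ 45° − φ/2 = arctan(√0.427) = 33.16°.
φ = 2(45° − 33.16°) = 23.67°.

23.7°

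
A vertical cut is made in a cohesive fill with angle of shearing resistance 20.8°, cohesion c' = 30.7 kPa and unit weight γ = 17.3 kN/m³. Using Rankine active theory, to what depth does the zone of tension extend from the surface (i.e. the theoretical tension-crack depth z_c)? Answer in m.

K_a = tan²(45° − 20.8°/2) = 0.4759; √K_a = 0.6899.
The active pressure is zero where K_a γ z = 2c√K_a, so z_c = 2c/(γ√K_a) = 2×30.7/(17.3×0.6899) = 5.145 m.

5.14 m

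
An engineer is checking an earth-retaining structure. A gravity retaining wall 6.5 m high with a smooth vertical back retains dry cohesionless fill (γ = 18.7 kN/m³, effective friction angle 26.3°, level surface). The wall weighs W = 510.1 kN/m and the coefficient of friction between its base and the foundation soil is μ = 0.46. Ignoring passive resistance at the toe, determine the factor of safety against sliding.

1.54

K_a = tan²(45° − 26.3°/2) = 0.3859.
P_a = ½K_aγH² = 0.5×0.3859×18.7×6.5² = 152.5 kN/m, acting at H/3 = 2.167 m above the base.
FS_sliding = μW / P_a = 0.46×510.1 / 152.5 = 1.539.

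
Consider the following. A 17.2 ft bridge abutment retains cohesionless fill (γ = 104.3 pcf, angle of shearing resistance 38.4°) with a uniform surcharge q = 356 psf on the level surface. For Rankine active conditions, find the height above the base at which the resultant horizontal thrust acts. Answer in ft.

K_a = 0.2337.
Triangular part P₁ = ½K_aγH² = 3605 at H/3 = 5.733 ft; rectangular part P₂ = K_a q H = 1431 at H/2 = 8.600 ft.
ȳ = (P₁·5.733 + P₂·8.600)/(P₁+P₂) = 6.548 ft.

6.55 ft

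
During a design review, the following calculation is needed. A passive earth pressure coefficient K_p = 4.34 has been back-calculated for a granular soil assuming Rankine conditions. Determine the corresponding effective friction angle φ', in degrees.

38.7°

K_p = (1+sin φ)/(1−sin φ) ⇒ sin φ = (K_p − 1)/(K_p + 1) = 0.6255.
φ = arcsin(0.6255) = 38.72°.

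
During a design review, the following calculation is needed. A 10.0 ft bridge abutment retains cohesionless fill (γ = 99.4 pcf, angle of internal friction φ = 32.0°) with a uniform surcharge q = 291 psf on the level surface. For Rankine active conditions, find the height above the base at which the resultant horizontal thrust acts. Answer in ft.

3.95 ft

K_a = 0.3073.
Triangular part P₁ = ½K_aγH² = 1527 at H/3 = 3.333 ft; rectangular part P₂ = K_a q H = 894.1 at H/2 = 5.000 ft.
ȳ = (P₁·3.333 + P₂·5.000)/(P₁+P₂) = 3.949 ft.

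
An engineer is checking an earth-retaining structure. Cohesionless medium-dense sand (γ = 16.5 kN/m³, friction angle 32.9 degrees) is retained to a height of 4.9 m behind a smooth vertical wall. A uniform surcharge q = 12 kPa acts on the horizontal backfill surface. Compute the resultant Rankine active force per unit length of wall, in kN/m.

K_a = tan²(45° − φ/2) = 0.2960.
Soil triangle: ½ K_a γ H² = 0.5×0.2960×16.5×4.9² = 58.64 kN/m.
Surcharge rectangle: K_a q H = 0.2960×12×4.9 = 17.41 kN/m.
Total = 58.64 + 17.41 = 76.04 kN/m.

76.0 kN/m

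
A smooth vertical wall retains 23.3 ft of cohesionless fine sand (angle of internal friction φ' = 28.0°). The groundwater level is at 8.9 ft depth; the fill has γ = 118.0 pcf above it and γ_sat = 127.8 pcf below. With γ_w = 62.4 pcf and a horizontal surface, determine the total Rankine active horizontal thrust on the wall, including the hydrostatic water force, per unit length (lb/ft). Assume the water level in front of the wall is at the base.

K_a = tan²(45° − φ/2) = 0.3610.
γ' = 127.8 − 62.4 = 65.40 pcf. Depth below WT = 14.4 ft.
σ'_h at WT = K_a γ d_w = 379.2 psf; at base = 379.2 + K_a γ' × 14.4 = 719.2 psf.
P₁ (0–8.9 ft) = ½×379.2×8.9 = 1687. P₂ (8.9–23.3 ft) = ½(379.2+719.2)×14.4 = 7908.
P_w = ½ γ_w h₂² = 0.5×62.4×14.4² = 6470. Total = 1687+7908+6470 = 16060 lb/ft.

16100 lb/ft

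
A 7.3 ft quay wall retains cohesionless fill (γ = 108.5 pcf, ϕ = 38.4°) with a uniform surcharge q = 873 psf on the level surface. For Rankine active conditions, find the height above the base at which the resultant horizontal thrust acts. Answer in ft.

3.27 ft

K_a = 0.2337.
Triangular part P₁ = ½K_aγH² = 675.6 at H/3 = 2.433 ft; rectangular part P₂ = K_a q H = 1489 at H/2 = 3.650 ft.
ȳ = (P₁·2.433 + P₂·3.650)/(P₁+P₂) = 3.270 ft.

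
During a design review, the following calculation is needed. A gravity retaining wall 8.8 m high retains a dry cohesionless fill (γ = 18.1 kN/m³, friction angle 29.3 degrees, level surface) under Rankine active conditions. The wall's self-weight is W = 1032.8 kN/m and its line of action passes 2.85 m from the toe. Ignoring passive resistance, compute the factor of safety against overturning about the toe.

4.18

K_a = tan²(45° − 29.3°/2) = 0.3428.
P_a = ½K_aγH² = 0.5×0.3428×18.1×8.8² = 240.3 kN/m, acting at H/3 = 2.933 m above the base.
Overturning moment M_o = P_a × H/3 = 240.3 × 2.933 = 704.8.
Resisting moment M_r = W × 2.85 = 1032.8 × 2.85 = 2943.
FS_overturning = M_r/M_o = 2943/704.8 = 4.176.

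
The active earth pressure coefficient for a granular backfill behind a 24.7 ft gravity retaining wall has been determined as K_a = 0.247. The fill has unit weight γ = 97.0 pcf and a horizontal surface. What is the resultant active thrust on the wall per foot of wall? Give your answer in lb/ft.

7310 lb/ft

P = ½ K_a γ H² = 0.5 × 0.247 × 97.0 × 24.7² = 7309 lb/ft.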